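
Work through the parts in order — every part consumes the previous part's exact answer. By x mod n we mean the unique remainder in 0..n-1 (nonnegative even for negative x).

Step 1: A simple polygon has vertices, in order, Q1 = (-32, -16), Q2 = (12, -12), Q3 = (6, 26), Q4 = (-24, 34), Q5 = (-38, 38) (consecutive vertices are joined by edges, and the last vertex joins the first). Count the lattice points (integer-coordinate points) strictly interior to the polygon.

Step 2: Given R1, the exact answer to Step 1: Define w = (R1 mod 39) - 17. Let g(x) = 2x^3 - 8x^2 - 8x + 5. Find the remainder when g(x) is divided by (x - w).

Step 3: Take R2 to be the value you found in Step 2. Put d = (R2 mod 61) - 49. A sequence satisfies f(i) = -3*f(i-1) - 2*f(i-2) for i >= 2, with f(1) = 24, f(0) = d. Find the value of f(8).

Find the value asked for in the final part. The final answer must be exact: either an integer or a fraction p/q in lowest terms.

1246

Step 1: cross terms: (-32*-12 - 12*-16)=576, (12*26 - 6*-12)=384, (6*34 - -24*26)=828, (-24*38 - -38*34)=380, (-38*-16 - -32*38)=1824; twice the area = |3992| = 3992; area = 1996; boundary points = 4 + 2 + 2 + 2 + 6 = 16; strictly interior points = area - boundary/2 + 1 = 1989; answer 1989
Step 2: R1 = 1989; w = -17; remainder = value at the root: 2*(-17)^3 - 8*(-17)^2 - 8*(-17)^1 + 5 = (-9826) + (-2312) + (136) + (5) = -11997; answer -11997
Step 3: R2 = -11997; d = -29; f(2) = -3*(24) - 2*(-29) = -14; iterating: f(2)=-14, f(3)=-6, f(4)=46, f(5)=-126, f(6)=286, f(7)=-606, f(8)=1246; answer 1246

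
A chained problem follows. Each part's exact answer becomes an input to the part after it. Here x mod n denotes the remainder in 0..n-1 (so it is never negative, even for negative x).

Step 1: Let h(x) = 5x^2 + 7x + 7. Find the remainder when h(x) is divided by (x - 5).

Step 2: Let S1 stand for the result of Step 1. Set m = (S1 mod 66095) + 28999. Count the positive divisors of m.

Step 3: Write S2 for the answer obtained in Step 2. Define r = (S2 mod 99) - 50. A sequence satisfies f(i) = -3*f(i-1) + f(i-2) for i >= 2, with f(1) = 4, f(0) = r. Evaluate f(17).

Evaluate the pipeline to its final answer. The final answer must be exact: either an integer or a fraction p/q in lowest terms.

Step 1: remainder = value at the root: 5*(5)^2 + 7*(5)^1 + 7 = (125) + (35) + (7) = 167; answer 167
Step 2: S1 = 167; m = 29166; 29166 = 2 * 3 * 4861; number of divisors = (1+1) * (1+1) * (1+1) = 8; answer 8
Step 3: S2 = 8; r = -42; f(2) = -3*(4) + 1*(-42) = -54; iterating: f(2)=-54, f(3)=166, f(4)=-552, f(5)=1822, f(6)=-6018, f(7)=19876, f(8)=-65646, f(9)=216814, f(10)=-716088, f(11)=2365078, f(12)=-7811322, f(13)=25799044, f(14)=-85208454, f(15)=281424406, f(16)=-929481672, f(17)=3069869422; answer 3069869422

3069869422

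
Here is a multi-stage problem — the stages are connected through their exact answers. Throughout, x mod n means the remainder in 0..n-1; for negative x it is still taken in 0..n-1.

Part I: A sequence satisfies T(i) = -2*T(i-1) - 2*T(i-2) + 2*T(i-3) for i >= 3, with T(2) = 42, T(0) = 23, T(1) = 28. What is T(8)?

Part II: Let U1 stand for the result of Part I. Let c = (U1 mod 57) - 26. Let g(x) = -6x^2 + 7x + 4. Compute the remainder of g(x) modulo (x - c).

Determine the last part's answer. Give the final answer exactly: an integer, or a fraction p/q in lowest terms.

-799

Part I: T(3) = -2*(42) - 2*(28) + 2*(23) = -94; iterating: T(3)=-94, T(4)=160, T(5)=-48, T(6)=-412, T(7)=1240, T(8)=-1752; answer -1752
Part II: U1 = -1752; c = -11; remainder = value at the root: -6*(-11)^2 + 7*(-11)^1 + 4 = (-726) + (-77) + (4) = -799; answer -799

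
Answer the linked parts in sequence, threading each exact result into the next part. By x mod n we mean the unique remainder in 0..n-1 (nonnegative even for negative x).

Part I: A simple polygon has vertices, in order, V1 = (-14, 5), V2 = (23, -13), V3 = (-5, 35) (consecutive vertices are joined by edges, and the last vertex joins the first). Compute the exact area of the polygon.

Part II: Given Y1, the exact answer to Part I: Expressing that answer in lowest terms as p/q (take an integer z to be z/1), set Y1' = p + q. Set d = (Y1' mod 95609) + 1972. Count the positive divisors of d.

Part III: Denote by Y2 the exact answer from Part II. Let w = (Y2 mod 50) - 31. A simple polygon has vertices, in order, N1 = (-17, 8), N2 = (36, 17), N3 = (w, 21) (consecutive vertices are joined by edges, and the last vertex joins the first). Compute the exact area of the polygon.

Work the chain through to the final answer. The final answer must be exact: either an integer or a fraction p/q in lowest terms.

Part I: cross terms: (-14*-13 - 23*5)=67, (23*35 - -5*-13)=740, (-5*5 - -14*35)=465; twice the area = |1272| = 1272; area = 636; answer 636
Part II: Y1 = 636; threaded value p + q = 637; d = 2609; 2609 is prime, so its only divisors are 1 and 2609; count = 2; answer 2
Part III: Y2 = 2; w = -29; cross terms: (-17*17 - 36*8)=-577, (36*21 - -29*17)=1249, (-29*8 - -17*21)=125; twice the area = |797| = 797; area = 797/2; answer 797/2

797/2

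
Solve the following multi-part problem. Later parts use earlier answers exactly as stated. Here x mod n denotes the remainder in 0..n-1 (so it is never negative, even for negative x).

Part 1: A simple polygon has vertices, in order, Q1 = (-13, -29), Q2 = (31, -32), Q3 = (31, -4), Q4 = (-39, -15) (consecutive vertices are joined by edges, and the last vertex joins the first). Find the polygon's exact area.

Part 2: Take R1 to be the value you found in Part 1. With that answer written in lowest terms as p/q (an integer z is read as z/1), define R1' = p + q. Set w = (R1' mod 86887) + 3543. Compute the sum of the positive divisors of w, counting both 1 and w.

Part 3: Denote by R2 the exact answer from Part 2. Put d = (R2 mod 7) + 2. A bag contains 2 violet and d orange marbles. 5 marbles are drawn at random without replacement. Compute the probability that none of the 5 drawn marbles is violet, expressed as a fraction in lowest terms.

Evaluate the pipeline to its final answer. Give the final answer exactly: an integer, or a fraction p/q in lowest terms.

Part 1: cross terms: (-13*-32 - 31*-29)=1315, (31*-4 - 31*-32)=868, (31*-15 - -39*-4)=-621, (-39*-29 - -13*-15)=936; twice the area = |2498| = 2498; area = 1249; answer 1249
Part 2: R1 = 1249; threaded value p + q = 1250; w = 4793; 4793 is prime, so its only divisors are 1 and 4793; sigma = 1 + 4793 = 4794; answer 4794
Part 3: R2 = 4794; d = 8; total draws C(10,5) = 252; favorable C(8,5) = 56; P = 2/9; answer 2/9

2/9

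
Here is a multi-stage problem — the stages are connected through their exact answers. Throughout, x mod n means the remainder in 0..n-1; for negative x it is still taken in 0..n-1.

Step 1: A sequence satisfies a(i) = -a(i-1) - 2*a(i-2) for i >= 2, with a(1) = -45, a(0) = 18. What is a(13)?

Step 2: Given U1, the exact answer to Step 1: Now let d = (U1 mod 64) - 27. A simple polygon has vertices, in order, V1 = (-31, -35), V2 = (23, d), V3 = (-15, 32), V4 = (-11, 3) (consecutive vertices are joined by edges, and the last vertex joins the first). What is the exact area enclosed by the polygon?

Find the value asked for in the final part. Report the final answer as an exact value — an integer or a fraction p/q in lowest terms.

Step 1: a(2) = -1*(-45) - 2*(18) = 9; iterating: a(2)=9, a(3)=81, a(4)=-99, a(5)=-63, a(6)=261, a(7)=-135, a(8)=-387, a(9)=657, a(10)=117, a(11)=-1431, a(12)=1197, a(13)=1665; answer 1665
Step 2: U1 = 1665; d = -26; cross terms: (-31*-26 - 23*-35)=1611, (23*32 - -15*-26)=346, (-15*3 - -11*32)=307, (-11*-35 - -31*3)=478; twice the area = |2742| = 2742; area = 1371; answer 1371

1371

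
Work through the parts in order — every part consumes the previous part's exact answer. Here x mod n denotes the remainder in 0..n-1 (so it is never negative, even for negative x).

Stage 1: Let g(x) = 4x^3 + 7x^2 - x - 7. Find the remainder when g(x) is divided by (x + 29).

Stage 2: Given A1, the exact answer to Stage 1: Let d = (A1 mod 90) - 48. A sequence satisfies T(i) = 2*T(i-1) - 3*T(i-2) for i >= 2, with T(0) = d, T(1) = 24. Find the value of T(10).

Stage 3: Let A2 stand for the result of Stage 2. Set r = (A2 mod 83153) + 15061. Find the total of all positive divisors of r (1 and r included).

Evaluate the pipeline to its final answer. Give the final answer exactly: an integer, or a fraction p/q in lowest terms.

144612

Stage 1: remainder = value at the root: 4*(-29)^3 + 7*(-29)^2 - 1*(-29)^1 - 7 = (-97556) + (5887) + (29) + (-7) = -91647; answer -91647
Stage 2: A1 = -91647; d = 15; T(2) = 2*(24) - 3*(15) = 3; iterating: T(2)=3, T(3)=-66, T(4)=-141, T(5)=-84, T(6)=255, T(7)=762, T(8)=759, T(9)=-768, T(10)=-3813; answer -3813
Stage 3: A2 = -3813; r = 94401; 94401 = 3^2 * 17 * 617; sigma = (1 + 3 + 9) * (1 + 17) * (1 + 617) = 13 * 18 * 618 = 144612; answer 144612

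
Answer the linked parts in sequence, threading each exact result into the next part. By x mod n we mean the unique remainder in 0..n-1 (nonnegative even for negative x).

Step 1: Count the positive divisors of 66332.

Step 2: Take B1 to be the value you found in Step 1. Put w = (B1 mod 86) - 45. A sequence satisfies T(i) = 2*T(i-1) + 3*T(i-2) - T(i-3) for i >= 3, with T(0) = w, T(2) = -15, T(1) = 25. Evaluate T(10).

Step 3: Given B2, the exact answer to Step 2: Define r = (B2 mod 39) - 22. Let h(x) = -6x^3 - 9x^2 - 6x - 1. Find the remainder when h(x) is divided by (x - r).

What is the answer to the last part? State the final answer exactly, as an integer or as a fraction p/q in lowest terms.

Step 1: 66332 = 2^2 * 7 * 23 * 103; number of divisors = (2+1) * (1+1) * (1+1) * (1+1) = 24; answer 24
Step 2: B1 = 24; w = -21; T(3) = 2*(-15) + 3*(25) - 1*(-21) = 66; iterating: T(3)=66, T(4)=62, T(5)=337, T(6)=794, T(7)=2537, T(8)=7119, T(9)=21055, T(10)=60930; answer 60930
Step 3: B2 = 60930; r = -10; remainder = value at the root: -6*(-10)^3 - 9*(-10)^2 - 6*(-10)^1 - 1 = (6000) + (-900) + (60) + (-1) = 5159; answer 5159

5159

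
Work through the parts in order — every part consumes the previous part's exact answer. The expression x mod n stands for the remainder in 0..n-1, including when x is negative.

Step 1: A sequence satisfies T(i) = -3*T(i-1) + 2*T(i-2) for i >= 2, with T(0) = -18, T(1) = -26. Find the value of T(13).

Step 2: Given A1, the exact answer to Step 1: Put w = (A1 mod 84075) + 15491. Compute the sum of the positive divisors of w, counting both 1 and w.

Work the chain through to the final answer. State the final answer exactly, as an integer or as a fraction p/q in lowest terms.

213696

Step 1: T(2) = -3*(-26) + 2*(-18) = 42; iterating: T(2)=42, T(3)=-178, T(4)=618, T(5)=-2210, T(6)=7866, T(7)=-28018, T(8)=99786, T(9)=-355394, T(10)=1265754, T(11)=-4508050, T(12)=16055658, T(13)=-57183074; answer -57183074
Step 2: A1 = -57183074; w = 87492; 87492 = 2^2 * 3 * 23 * 317; sigma = (1 + 2 + 4) * (1 + 3) * (1 + 23) * (1 + 317) = 7 * 4 * 24 * 318 = 213696; answer 213696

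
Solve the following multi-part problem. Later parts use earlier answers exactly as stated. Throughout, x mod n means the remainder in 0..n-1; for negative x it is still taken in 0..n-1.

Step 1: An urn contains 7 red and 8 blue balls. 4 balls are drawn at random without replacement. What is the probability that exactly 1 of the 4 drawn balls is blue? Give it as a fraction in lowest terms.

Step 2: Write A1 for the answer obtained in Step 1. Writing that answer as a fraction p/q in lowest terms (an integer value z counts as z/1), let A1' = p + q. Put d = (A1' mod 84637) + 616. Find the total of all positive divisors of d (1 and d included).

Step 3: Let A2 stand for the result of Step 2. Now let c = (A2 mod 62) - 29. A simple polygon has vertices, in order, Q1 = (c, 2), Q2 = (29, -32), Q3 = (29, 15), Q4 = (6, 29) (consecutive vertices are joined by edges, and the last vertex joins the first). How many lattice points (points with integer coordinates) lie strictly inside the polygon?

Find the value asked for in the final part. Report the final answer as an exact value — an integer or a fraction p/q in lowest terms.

1406

Step 1: total draws C(15,4) = 1365; favorable C(8,1)*C(7,3) = 280; P = 8/39; answer 8/39
Step 2: A1 = 8/39; threaded value p + q = 47; d = 663; 663 = 3 * 13 * 17; sigma = (1 + 3) * (1 + 13) * (1 + 17) = 4 * 14 * 18 = 1008; answer 1008
Step 3: A2 = 1008; c = -13; cross terms: (-13*-32 - 29*2)=358, (29*15 - 29*-32)=1363, (29*29 - 6*15)=751, (6*2 - -13*29)=389; twice the area = |2861| = 2861; area = 2861/2; boundary points = 2 + 47 + 1 + 1 = 51; strictly interior points = area - boundary/2 + 1 = 1406; answer 1406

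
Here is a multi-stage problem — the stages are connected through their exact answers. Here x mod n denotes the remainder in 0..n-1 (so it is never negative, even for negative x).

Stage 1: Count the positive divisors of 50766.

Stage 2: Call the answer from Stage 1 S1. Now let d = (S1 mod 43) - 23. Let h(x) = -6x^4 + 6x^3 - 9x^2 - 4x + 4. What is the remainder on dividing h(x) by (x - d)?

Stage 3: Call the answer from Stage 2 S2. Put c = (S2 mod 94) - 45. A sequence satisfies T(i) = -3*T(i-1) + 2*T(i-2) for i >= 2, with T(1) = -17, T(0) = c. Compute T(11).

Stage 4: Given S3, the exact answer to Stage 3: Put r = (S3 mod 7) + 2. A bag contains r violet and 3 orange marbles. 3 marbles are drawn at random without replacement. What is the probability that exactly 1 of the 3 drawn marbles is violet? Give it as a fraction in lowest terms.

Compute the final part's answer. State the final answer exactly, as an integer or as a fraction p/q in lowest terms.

Stage 1: 50766 = 2 * 3 * 8461; number of divisors = (1+1) * (1+1) * (1+1) = 8; answer 8
Stage 2: S1 = 8; d = -15; remainder = value at the root: -6*(-15)^4 + 6*(-15)^3 - 9*(-15)^2 - 4*(-15)^1 + 4 = (-303750) + (-20250) + (-2025) + (60) + (4) = -325961; answer -325961
Stage 3: S2 = -325961; c = -14; T(2) = -3*(-17) + 2*(-14) = 23; iterating: T(2)=23, T(3)=-103, T(4)=355, T(5)=-1271, T(6)=4523, T(7)=-16111, T(8)=57379, T(9)=-204359, T(10)=727835, T(11)=-2592223; answer -2592223
Stage 4: S3 = -2592223; r = 5; total draws C(8,3) = 56; favorable C(5,1)*C(3,2) = 15; P = 15/56; answer 15/56

15/56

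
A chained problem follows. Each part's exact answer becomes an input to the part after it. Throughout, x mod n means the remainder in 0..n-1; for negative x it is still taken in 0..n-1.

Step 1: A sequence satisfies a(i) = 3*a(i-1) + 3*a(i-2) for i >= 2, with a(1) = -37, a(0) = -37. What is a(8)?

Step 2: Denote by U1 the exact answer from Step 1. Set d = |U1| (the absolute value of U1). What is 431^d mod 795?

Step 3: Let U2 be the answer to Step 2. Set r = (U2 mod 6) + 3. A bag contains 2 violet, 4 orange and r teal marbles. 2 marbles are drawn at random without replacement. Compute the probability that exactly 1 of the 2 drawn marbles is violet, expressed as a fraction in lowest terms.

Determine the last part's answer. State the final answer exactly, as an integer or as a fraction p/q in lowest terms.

16/45

Step 1: a(2) = 3*(-37) + 3*(-37) = -222; iterating: a(2)=-222, a(3)=-777, a(4)=-2997, a(5)=-11322, a(6)=-42957, a(7)=-162837, a(8)=-617382; answer -617382
Step 2: U1 = -617382; d = 617382; squarings mod 795: 431^1=431, 431^2=526, 431^4=16, 431^8=256, 431^16=346, 431^32=466, 431^64=121, 431^128=331, 431^256=646, 431^512=736, 431^1024=301, 431^2048=766, 431^4096=46, 431^8192=526, 431^16384=16, 431^32768=256, 431^65536=346, 431^131072=466, 431^262144=121, 431^524288=331; 431^617382 = 431^2 * 431^4 * 431^32 * 431^128 * 431^256 * 431^512 * 431^2048 * 431^8192 * 431^16384 * 431^65536 * 431^524288 = 121 (mod 795); answer 121
Step 3: U2 = 121; r = 4; total draws C(10,2) = 45; favorable C(2,1)*C(8,1) = 16; P = 16/45; answer 16/45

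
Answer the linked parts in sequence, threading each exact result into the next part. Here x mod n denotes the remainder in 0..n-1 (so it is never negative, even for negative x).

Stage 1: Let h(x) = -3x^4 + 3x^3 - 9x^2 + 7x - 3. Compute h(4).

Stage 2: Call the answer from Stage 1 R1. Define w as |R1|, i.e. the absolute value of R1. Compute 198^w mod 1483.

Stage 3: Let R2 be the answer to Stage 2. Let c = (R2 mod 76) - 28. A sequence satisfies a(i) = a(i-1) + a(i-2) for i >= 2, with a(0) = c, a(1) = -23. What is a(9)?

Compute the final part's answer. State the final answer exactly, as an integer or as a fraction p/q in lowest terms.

Stage 1: -3*(4)^4 + 3*(4)^3 - 9*(4)^2 + 7*(4)^1 - 3 = (-768) + (192) + (-144) + (28) + (-3) = -695; answer -695
Stage 2: R1 = -695; w = 695; squarings mod 1483: 198^1=198, 198^2=646, 198^4=593, 198^8=178, 198^16=541, 198^32=530, 198^64=613, 198^128=570, 198^256=123, 198^512=299; 198^695 = 198^1 * 198^2 * 198^4 * 198^16 * 198^32 * 198^128 * 198^512 = 454 (mod 1483); answer 454
Stage 3: R2 = 454; c = 46; a(2) = 1*(-23) + 1*(46) = 23; iterating: a(2)=23, a(3)=0, a(4)=23, a(5)=23, a(6)=46, a(7)=69, a(8)=115, a(9)=184; answer 184

184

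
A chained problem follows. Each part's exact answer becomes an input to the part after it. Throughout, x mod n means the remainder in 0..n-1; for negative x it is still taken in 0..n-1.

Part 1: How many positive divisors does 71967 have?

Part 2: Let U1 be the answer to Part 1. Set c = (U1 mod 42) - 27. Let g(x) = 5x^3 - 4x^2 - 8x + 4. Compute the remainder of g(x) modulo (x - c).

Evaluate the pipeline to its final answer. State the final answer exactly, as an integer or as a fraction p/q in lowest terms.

Part 1: 71967 = 3 * 7 * 23 * 149; number of divisors = (1+1) * (1+1) * (1+1) * (1+1) = 16; answer 16
Part 2: U1 = 16; c = -11; remainder = value at the root: 5*(-11)^3 - 4*(-11)^2 - 8*(-11)^1 + 4 = (-6655) + (-484) + (88) + (4) = -7047; answer -7047

-7047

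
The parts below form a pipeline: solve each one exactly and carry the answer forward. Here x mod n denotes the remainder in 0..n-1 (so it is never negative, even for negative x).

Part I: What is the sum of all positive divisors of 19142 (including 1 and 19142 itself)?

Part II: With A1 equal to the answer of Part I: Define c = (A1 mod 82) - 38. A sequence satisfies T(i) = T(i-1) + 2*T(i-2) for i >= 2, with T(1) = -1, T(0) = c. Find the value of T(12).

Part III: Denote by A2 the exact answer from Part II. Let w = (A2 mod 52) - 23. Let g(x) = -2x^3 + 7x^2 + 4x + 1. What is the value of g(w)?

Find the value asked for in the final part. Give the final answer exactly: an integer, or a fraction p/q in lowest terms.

Part I: 19142 = 2 * 17 * 563; sigma = (1 + 2) * (1 + 17) * (1 + 563) = 3 * 18 * 564 = 30456; answer 30456
Part II: A1 = 30456; c = -4; T(2) = 1*(-1) + 2*(-4) = -9; iterating: T(2)=-9, T(3)=-11, T(4)=-29, T(5)=-51, T(6)=-109, T(7)=-211, T(8)=-429, T(9)=-851, T(10)=-1709, T(11)=-3411, T(12)=-6829; answer -6829
Part III: A2 = -6829; w = 12; -2*(12)^3 + 7*(12)^2 + 4*(12)^1 + 1 = (-3456) + (1008) + (48) + (1) = -2399; answer -2399

-2399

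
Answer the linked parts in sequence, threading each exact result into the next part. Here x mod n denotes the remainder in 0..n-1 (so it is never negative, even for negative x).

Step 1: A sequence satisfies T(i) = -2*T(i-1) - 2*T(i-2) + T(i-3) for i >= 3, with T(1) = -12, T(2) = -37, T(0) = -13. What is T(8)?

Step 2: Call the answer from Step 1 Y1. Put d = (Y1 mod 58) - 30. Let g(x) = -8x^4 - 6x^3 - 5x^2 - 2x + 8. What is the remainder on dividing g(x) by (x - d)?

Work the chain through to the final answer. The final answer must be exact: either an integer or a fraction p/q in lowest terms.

-385837

Step 1: T(3) = -2*(-37) - 2*(-12) + 1*(-13) = 85; iterating: T(3)=85, T(4)=-108, T(5)=9, T(6)=283, T(7)=-692, T(8)=827; answer 827
Step 2: Y1 = 827; d = -15; remainder = value at the root: -8*(-15)^4 - 6*(-15)^3 - 5*(-15)^2 - 2*(-15)^1 + 8 = (-405000) + (20250) + (-1125) + (30) + (8) = -385837; answer -385837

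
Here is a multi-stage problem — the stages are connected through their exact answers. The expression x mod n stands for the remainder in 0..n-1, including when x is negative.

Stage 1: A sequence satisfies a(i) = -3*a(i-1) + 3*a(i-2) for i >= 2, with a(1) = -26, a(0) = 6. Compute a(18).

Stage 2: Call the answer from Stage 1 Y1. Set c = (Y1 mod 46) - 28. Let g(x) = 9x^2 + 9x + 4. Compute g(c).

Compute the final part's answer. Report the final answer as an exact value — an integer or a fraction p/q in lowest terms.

112

Stage 1: a(2) = -3*(-26) + 3*(6) = 96; iterating: a(2)=96, a(3)=-366, a(4)=1386, a(5)=-5256, a(6)=19926, a(7)=-75546, a(8)=286416, a(9)=-1085886, a(10)=4116906, a(11)=-15608376, a(12)=59175846, a(13)=-224352666, a(14)=850585536, a(15)=-3224814606, a(16)=12226200426, a(17)=-46353045096, a(18)=175737736566; answer 175737736566
Stage 2: Y1 = 175737736566; c = -4; 9*(-4)^2 + 9*(-4)^1 + 4 = (144) + (-36) + (4) = 112; answer 112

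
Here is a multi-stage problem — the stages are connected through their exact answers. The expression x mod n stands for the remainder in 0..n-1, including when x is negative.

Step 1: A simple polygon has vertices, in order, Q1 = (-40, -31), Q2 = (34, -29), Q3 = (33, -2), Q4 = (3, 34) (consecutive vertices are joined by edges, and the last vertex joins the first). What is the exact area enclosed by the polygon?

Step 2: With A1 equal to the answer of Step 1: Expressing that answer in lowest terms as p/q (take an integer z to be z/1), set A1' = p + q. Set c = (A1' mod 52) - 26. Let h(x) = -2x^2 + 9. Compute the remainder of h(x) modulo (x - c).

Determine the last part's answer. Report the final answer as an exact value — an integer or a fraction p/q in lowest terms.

-791

Step 1: cross terms: (-40*-29 - 34*-31)=2214, (34*-2 - 33*-29)=889, (33*34 - 3*-2)=1128, (3*-31 - -40*34)=1267; twice the area = |5498| = 5498; area = 2749; answer 2749
Step 2: A1 = 2749; threaded value p + q = 2750; c = 20; remainder = value at the root: -2*(20)^2 + 9 = (-800) + (9) = -791; answer -791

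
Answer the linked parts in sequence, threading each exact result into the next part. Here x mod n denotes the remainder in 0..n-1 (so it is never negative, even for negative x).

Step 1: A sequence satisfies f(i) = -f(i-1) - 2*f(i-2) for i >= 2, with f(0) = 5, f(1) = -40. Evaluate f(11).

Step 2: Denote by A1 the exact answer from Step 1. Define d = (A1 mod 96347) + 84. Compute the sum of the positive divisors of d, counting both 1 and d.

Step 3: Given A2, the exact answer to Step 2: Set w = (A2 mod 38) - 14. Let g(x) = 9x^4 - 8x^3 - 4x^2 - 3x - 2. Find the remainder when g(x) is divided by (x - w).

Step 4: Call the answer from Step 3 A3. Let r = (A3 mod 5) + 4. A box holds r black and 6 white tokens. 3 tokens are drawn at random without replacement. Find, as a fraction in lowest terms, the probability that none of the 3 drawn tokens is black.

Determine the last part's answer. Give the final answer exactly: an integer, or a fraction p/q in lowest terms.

Step 1: f(2) = -1*(-40) - 2*(5) = 30; iterating: f(2)=30, f(3)=50, f(4)=-110, f(5)=10, f(6)=210, f(7)=-230, f(8)=-190, f(9)=650, f(10)=-270, f(11)=-1030; answer -1030
Step 2: A1 = -1030; d = 95401; 95401 is prime, so its only divisors are 1 and 95401; sigma = 1 + 95401 = 95402; answer 95402
Step 3: A2 = 95402; w = 8; remainder = value at the root: 9*(8)^4 - 8*(8)^3 - 4*(8)^2 - 3*(8)^1 - 2 = (36864) + (-4096) + (-256) + (-24) + (-2) = 32486; answer 32486
Step 4: A3 = 32486; r = 5; total draws C(11,3) = 165; favorable C(6,3) = 20; P = 4/33; answer 4/33

4/33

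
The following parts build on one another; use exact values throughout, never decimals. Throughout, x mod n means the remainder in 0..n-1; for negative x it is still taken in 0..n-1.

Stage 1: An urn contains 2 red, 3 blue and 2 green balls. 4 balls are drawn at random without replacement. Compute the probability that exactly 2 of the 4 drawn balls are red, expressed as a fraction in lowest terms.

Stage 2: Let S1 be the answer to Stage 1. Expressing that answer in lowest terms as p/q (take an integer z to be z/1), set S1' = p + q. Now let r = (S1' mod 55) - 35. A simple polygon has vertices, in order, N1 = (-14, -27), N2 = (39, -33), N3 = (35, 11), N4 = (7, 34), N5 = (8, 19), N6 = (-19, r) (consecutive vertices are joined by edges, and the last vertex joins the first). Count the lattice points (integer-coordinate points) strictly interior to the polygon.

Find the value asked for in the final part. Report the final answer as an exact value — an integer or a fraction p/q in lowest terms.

2180

Stage 1: total draws C(7,4) = 35; favorable C(2,2)*C(5,2) = 10; P = 2/7; answer 2/7
Stage 2: S1 = 2/7; threaded value p + q = 9; r = -26; cross terms: (-14*-33 - 39*-27)=1515, (39*11 - 35*-33)=1584, (35*34 - 7*11)=1113, (7*19 - 8*34)=-139, (8*-26 - -19*19)=153, (-19*-27 - -14*-26)=149; twice the area = |4375| = 4375; area = 4375/2; boundary points = 1 + 4 + 1 + 1 + 9 + 1 = 17; strictly interior points = area - boundary/2 + 1 = 2180; answer 2180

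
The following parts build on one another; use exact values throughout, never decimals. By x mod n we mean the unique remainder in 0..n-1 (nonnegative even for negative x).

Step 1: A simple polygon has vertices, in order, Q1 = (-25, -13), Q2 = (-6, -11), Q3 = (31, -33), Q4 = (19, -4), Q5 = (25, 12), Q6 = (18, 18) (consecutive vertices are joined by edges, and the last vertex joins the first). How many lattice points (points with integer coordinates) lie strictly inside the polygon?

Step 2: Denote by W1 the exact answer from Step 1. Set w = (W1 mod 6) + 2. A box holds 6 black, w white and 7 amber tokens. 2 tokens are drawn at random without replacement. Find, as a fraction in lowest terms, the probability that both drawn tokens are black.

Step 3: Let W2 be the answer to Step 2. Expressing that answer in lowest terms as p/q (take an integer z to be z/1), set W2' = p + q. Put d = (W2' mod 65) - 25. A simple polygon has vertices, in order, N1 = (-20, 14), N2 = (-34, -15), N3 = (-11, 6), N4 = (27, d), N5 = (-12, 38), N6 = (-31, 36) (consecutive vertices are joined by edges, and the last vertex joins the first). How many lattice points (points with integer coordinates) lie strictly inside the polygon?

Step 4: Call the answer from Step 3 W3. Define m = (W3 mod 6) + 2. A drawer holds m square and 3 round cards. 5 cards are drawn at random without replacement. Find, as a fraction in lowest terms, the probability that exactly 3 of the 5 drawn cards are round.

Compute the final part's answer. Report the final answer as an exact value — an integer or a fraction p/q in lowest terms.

Step 1: cross terms: (-25*-11 - -6*-13)=197, (-6*-33 - 31*-11)=539, (31*-4 - 19*-33)=503, (19*12 - 25*-4)=328, (25*18 - 18*12)=234, (18*-13 - -25*18)=216; twice the area = |2017| = 2017; area = 2017/2; boundary points = 1 + 1 + 1 + 2 + 1 + 1 = 7; strictly interior points = area - boundary/2 + 1 = 1006; answer 1006
Step 2: W1 = 1006; w = 6; total draws C(19,2) = 171; favorable C(6,2) = 15; P = 5/57; answer 5/57
Step 3: W2 = 5/57; threaded value p + q = 62; d = 37; cross terms: (-20*-15 - -34*14)=776, (-34*6 - -11*-15)=-369, (-11*37 - 27*6)=-569, (27*38 - -12*37)=1470, (-12*36 - -31*38)=746, (-31*14 - -20*36)=286; twice the area = |2340| = 2340; area = 1170; boundary points = 1 + 1 + 1 + 1 + 1 + 11 = 16; strictly interior points = area - boundary/2 + 1 = 1163; answer 1163
Step 4: W3 = 1163; m = 7; total draws C(10,5) = 252; favorable C(3,3)*C(7,2) = 21; P = 1/12; answer 1/12

1/12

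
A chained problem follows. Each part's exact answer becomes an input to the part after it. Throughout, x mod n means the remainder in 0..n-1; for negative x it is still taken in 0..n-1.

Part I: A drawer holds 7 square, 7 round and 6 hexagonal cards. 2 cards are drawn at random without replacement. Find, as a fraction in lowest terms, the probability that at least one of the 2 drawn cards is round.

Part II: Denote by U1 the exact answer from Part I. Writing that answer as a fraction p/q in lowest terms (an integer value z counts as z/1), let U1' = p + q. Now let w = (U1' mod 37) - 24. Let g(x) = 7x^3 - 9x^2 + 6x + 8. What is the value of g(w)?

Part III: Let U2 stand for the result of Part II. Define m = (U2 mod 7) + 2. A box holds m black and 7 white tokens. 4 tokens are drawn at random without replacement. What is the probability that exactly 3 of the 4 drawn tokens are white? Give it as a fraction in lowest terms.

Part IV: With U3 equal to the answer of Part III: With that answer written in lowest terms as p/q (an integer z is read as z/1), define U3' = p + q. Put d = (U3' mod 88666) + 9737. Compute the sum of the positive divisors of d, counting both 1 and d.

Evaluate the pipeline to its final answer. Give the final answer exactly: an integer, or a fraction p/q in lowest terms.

20496

Part I: total draws C(20,2) = 190; complement C(13,2) = 78; favorable 190 - 78 = 112; P = 56/95; answer 56/95
Part II: U1 = 56/95; threaded value p + q = 151; w = -21; 7*(-21)^3 - 9*(-21)^2 + 6*(-21)^1 + 8 = (-64827) + (-3969) + (-126) + (8) = -68914; answer -68914
Part III: U2 = -68914; m = 3; total draws C(10,4) = 210; favorable C(7,3)*C(3,1) = 105; P = 1/2; answer 1/2
Part IV: U3 = 1/2; threaded value p + q = 3; d = 9740; 9740 = 2^2 * 5 * 487; sigma = (1 + 2 + 4) * (1 + 5) * (1 + 487) = 7 * 6 * 488 = 20496; answer 20496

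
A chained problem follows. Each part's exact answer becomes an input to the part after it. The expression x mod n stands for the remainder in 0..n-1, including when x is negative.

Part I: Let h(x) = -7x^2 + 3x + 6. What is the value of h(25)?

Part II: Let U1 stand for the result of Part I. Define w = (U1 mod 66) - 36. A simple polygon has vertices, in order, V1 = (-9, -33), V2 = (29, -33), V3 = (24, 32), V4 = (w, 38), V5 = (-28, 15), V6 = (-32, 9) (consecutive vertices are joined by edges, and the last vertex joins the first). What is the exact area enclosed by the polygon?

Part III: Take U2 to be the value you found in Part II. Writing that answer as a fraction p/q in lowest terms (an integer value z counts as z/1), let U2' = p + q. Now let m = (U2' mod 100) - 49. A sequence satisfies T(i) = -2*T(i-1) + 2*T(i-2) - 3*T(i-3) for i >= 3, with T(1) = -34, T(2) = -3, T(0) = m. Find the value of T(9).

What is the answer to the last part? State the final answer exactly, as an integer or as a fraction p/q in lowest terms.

-86324

Part I: -7*(25)^2 + 3*(25)^1 + 6 = (-4375) + (75) + (6) = -4294; answer -4294
Part II: U1 = -4294; w = 26; cross terms: (-9*-33 - 29*-33)=1254, (29*32 - 24*-33)=1720, (24*38 - 26*32)=80, (26*15 - -28*38)=1454, (-28*9 - -32*15)=228, (-32*-33 - -9*9)=1137; twice the area = |5873| = 5873; area = 5873/2; answer 5873/2
Part III: U2 = 5873/2; threaded value p + q = 5875; m = 26; T(3) = -2*(-3) + 2*(-34) - 3*(26) = -140; iterating: T(3)=-140, T(4)=376, T(5)=-1023, T(6)=3218, T(7)=-9610, T(8)=28725, T(9)=-86324; answer -86324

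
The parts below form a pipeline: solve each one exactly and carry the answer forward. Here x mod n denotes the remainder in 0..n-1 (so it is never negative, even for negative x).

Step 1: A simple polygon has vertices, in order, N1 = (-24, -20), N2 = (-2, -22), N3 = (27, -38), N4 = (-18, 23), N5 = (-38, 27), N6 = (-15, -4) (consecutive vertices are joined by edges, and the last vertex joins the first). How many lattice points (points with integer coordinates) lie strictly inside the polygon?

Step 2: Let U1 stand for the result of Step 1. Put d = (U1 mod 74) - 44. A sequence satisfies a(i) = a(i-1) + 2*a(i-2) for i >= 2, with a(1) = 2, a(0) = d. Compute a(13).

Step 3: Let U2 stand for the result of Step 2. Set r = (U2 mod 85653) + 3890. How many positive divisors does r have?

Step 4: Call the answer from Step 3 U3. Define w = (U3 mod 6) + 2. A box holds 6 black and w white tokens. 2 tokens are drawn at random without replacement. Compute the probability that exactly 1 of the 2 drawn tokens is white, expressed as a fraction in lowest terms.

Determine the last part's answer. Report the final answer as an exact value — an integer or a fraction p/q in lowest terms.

Step 1: cross terms: (-24*-22 - -2*-20)=488, (-2*-38 - 27*-22)=670, (27*23 - -18*-38)=-63, (-18*27 - -38*23)=388, (-38*-4 - -15*27)=557, (-15*-20 - -24*-4)=204; twice the area = |2244| = 2244; area = 1122; boundary points = 2 + 1 + 1 + 4 + 1 + 1 = 10; strictly interior points = area - boundary/2 + 1 = 1118; answer 1118
Step 2: U1 = 1118; d = -36; a(2) = 1*(2) + 2*(-36) = -70; iterating: a(2)=-70, a(3)=-66, a(4)=-206, a(5)=-338, a(6)=-750, a(7)=-1426, a(8)=-2926, a(9)=-5778, a(10)=-11630, a(11)=-23186, a(12)=-46446, a(13)=-92818; answer -92818
Step 3: U2 = -92818; r = 82378; 82378 = 2 * 41189; number of divisors = (1+1) * (1+1) = 4; answer 4
Step 4: U3 = 4; w = 6; total draws C(12,2) = 66; favorable C(6,1)*C(6,1) = 36; P = 6/11; answer 6/11

6/11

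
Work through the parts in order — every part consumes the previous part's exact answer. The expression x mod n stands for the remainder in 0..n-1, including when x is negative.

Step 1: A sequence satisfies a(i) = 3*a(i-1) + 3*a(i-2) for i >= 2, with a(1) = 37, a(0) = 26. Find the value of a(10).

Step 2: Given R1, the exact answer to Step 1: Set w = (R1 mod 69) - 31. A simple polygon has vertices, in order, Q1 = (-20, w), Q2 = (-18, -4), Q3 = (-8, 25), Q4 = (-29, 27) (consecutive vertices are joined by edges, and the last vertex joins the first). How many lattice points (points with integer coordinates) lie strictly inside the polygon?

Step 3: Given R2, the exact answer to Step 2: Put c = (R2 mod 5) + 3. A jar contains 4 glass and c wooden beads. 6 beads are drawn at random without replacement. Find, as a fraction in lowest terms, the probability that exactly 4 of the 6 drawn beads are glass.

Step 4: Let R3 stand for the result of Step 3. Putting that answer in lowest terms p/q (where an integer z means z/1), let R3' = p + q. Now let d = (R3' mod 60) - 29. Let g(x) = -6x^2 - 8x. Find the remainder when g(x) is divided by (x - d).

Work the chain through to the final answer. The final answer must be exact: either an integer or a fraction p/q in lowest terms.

Step 1: a(2) = 3*(37) + 3*(26) = 189; iterating: a(2)=189, a(3)=678, a(4)=2601, a(5)=9837, a(6)=37314, a(7)=141453, a(8)=536301, a(9)=2033262, a(10)=7708689; answer 7708689
Step 2: R1 = 7708689; w = -22; cross terms: (-20*-4 - -18*-22)=-316, (-18*25 - -8*-4)=-482, (-8*27 - -29*25)=509, (-29*-22 - -20*27)=1178; twice the area = |889| = 889; area = 889/2; boundary points = 2 + 1 + 1 + 1 = 5; strictly interior points = area - boundary/2 + 1 = 443; answer 443
Step 3: R2 = 443; c = 6; total draws C(10,6) = 210; favorable C(4,4)*C(6,2) = 15; P = 1/14; answer 1/14
Step 4: R3 = 1/14; threaded value p + q = 15; d = -14; remainder = value at the root: -6*(-14)^2 - 8*(-14)^1 = (-1176) + (112) = -1064; answer -1064

-1064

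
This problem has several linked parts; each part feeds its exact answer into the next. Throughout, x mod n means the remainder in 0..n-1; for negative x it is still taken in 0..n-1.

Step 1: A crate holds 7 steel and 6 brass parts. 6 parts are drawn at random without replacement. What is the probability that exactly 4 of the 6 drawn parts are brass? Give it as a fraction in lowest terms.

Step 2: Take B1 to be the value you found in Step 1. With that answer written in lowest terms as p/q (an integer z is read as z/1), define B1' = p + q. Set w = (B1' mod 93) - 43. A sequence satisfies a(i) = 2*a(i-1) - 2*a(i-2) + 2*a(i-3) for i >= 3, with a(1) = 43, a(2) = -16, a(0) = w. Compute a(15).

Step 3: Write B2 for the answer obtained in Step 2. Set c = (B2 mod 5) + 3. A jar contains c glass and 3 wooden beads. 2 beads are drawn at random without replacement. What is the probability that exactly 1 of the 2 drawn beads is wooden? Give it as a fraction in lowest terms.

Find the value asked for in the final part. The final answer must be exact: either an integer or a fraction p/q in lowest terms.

Step 1: total draws C(13,6) = 1716; favorable C(6,4)*C(7,2) = 315; P = 105/572; answer 105/572
Step 2: B1 = 105/572; threaded value p + q = 677; w = -17; a(3) = 2*(-16) - 2*(43) + 2*(-17) = -152; iterating: a(3)=-152, a(4)=-186, a(5)=-100, a(6)=-132, a(7)=-436, a(8)=-808, a(9)=-1008, a(10)=-1272, a(11)=-2144, a(12)=-3760, a(13)=-5776, a(14)=-8320, a(15)=-12608; answer -12608
Step 3: B2 = -12608; c = 5; total draws C(8,2) = 28; favorable C(3,1)*C(5,1) = 15; P = 15/28; answer 15/28

15/28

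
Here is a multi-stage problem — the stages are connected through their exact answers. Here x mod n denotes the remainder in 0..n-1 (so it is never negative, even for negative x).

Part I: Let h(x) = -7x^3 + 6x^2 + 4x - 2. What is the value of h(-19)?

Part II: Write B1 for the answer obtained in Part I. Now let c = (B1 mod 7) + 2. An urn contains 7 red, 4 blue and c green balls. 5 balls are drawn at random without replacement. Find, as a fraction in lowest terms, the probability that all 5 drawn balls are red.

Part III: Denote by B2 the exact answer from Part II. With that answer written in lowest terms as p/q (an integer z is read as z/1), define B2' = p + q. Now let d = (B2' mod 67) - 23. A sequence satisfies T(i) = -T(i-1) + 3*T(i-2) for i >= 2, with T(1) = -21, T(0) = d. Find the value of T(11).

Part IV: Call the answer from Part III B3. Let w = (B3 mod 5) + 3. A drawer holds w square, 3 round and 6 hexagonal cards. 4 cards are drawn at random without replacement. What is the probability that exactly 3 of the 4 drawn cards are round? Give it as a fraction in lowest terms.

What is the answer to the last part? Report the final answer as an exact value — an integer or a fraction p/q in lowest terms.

4/455

Part I: -7*(-19)^3 + 6*(-19)^2 + 4*(-19)^1 - 2 = (48013) + (2166) + (-76) + (-2) = 50101; answer 50101
Part II: B1 = 50101; c = 4; total draws C(15,5) = 3003; favorable C(7,5) = 21; P = 1/143; answer 1/143
Part III: B2 = 1/143; threaded value p + q = 144; d = -13; T(2) = -1*(-21) + 3*(-13) = -18; iterating: T(2)=-18, T(3)=-45, T(4)=-9, T(5)=-126, T(6)=99, T(7)=-477, T(8)=774, T(9)=-2205, T(10)=4527, T(11)=-11142; answer -11142
Part IV: B3 = -11142; w = 6; total draws C(15,4) = 1365; favorable C(3,3)*C(12,1) = 12; P = 4/455; answer 4/455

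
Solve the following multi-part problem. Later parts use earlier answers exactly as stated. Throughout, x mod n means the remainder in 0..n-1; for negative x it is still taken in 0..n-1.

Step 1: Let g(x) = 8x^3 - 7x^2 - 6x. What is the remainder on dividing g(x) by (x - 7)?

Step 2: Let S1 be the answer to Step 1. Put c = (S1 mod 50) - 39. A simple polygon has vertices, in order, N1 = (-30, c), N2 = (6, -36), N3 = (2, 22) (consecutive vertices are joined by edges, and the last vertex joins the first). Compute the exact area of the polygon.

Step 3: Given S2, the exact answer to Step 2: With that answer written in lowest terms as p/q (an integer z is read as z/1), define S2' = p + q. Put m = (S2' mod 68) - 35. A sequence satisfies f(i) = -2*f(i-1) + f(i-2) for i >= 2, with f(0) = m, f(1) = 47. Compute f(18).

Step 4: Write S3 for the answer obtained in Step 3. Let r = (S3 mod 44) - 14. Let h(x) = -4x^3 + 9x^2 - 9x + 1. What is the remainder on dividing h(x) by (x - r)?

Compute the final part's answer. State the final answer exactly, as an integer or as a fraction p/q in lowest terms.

87

Step 1: remainder = value at the root: 8*(7)^3 - 7*(7)^2 - 6*(7)^1 = (2744) + (-343) + (-42) = 2359; answer 2359
Step 2: S1 = 2359; c = -30; cross terms: (-30*-36 - 6*-30)=1260, (6*22 - 2*-36)=204, (2*-30 - -30*22)=600; twice the area = |2064| = 2064; area = 1032; answer 1032
Step 3: S2 = 1032; threaded value p + q = 1033; m = -22; f(2) = -2*(47) + 1*(-22) = -116; iterating: f(2)=-116, f(3)=279, f(4)=-674, f(5)=1627, f(6)=-3928, f(7)=9483, f(8)=-22894, f(9)=55271, f(10)=-133436, f(11)=322143, f(12)=-777722, f(13)=1877587, f(14)=-4532896, f(15)=10943379, f(16)=-26419654, f(17)=63782687, f(18)=-153985028; answer -153985028
Step 4: S3 = -153985028; r = -2; remainder = value at the root: -4*(-2)^3 + 9*(-2)^2 - 9*(-2)^1 + 1 = (32) + (36) + (18) + (1) = 87; answer 87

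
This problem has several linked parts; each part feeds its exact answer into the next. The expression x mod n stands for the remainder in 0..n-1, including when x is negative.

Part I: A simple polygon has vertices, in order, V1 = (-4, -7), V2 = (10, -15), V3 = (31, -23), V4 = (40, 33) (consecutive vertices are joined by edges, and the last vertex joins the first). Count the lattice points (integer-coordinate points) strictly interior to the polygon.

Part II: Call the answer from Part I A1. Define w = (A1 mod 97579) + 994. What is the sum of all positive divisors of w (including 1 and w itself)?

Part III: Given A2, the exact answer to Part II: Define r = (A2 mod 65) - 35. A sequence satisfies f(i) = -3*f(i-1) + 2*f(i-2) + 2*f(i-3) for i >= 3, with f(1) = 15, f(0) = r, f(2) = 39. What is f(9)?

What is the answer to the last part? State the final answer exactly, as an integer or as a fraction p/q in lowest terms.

Part I: cross terms: (-4*-15 - 10*-7)=130, (10*-23 - 31*-15)=235, (31*33 - 40*-23)=1943, (40*-7 - -4*33)=-148; twice the area = |2160| = 2160; area = 1080; boundary points = 2 + 1 + 1 + 4 = 8; strictly interior points = area - boundary/2 + 1 = 1077; answer 1077
Part II: A1 = 1077; w = 2071; 2071 = 19 * 109; sigma = (1 + 19) * (1 + 109) = 20 * 110 = 2200; answer 2200
Part III: A2 = 2200; r = 20; f(3) = -3*(39) + 2*(15) + 2*(20) = -47; iterating: f(3)=-47, f(4)=249, f(5)=-763, f(6)=2693, f(7)=-9107, f(8)=31181, f(9)=-106371; answer -106371

-106371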